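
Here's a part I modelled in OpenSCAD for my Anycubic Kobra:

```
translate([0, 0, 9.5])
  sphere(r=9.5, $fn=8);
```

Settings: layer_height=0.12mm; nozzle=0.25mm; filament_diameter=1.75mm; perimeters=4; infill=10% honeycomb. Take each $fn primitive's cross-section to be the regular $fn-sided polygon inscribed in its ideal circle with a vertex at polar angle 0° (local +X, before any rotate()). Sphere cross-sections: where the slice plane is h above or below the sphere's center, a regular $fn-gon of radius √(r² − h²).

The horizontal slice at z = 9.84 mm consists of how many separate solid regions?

1

At z = 9.84 mm: the r=9.5 sphere contributes a regular 8-gon of circumradius √(9.5²−0.34²) = 9.494. The result has 1 disconnected region.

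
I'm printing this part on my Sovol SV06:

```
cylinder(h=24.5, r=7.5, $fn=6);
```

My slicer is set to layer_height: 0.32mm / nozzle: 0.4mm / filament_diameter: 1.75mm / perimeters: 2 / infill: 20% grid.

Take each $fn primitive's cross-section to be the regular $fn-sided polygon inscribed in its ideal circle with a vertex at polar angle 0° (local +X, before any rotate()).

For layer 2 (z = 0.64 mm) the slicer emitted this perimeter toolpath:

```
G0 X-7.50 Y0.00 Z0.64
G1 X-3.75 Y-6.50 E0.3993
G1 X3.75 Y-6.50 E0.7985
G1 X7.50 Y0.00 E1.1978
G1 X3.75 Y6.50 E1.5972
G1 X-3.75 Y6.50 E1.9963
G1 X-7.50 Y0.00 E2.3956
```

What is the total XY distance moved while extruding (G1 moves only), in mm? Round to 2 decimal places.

Sum the Euclidean lengths of each G1 segment: total = 45.02 mm.

45.02 mm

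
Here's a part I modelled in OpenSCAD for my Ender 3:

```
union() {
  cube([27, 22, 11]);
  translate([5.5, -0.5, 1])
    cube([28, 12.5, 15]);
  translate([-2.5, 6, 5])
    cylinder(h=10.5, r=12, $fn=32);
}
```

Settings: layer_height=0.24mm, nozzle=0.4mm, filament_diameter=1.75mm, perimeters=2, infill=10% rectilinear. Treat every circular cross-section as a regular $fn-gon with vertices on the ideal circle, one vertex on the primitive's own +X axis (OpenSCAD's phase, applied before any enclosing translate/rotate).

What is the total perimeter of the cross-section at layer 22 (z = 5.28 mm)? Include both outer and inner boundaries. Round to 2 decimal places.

At z = 5.28 mm: the cube (footprint 27×22) is included at this height (perimeter 98.00 mm); the cube at (5.5, -0.5) (footprint 28×12.5) is included at this height (perimeter 81.00 mm); the cylinder at (-2.5, 6): section is a regular 32-gon, circumradius r=12 (perimeter = 2·32·12.000·sin(180°/32) = 75.28 mm); Merging all regions: the regions partially overlap (shared area 395.41 mm²), so the edge portions inside another operand are dropped and the merged outline is re-measured after clipping — boundary = 138.32 mm. Overall, the cross-section is a single solid region. Total boundary length (outer) = 138.32 mm.

138.32 mm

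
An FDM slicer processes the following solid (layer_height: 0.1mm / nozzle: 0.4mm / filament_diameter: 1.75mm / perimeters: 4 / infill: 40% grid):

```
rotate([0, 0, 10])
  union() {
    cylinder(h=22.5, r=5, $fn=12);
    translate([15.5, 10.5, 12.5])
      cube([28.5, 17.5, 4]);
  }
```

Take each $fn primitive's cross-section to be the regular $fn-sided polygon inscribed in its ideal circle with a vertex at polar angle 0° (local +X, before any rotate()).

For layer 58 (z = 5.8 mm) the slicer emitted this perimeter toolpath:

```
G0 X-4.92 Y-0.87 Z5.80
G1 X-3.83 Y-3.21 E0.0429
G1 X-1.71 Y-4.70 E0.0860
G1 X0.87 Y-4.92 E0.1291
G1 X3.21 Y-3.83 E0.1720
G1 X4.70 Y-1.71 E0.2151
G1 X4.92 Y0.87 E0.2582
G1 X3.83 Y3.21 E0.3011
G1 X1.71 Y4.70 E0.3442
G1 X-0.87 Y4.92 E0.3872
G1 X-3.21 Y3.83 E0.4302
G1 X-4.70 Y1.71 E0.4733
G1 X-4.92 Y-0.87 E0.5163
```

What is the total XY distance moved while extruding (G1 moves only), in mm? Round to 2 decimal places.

Sum the Euclidean lengths of each G1 segment: total = 31.05 mm.

31.05 mm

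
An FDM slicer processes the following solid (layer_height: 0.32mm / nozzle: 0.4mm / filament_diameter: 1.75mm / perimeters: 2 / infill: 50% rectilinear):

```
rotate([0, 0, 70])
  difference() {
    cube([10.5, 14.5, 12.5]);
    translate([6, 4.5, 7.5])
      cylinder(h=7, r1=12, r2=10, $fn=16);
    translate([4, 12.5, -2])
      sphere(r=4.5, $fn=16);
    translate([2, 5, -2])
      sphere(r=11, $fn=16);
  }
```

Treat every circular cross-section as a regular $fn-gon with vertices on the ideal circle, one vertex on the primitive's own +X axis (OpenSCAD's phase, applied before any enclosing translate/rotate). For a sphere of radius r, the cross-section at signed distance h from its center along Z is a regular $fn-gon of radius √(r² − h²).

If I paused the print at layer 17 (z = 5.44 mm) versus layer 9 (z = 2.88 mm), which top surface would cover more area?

layer 17 (z = 5.44 mm)

Layer 17 (z = 5.44): the cube (footprint 10.5×14.5) is included at this height (area 152.25 mm²); the cone at (6, 4.5) is absent (z outside [7.5, 14.5]); the sphere at (4, 12.5) does not reach this height (|z−center|=7.440 > r=4.5); the r=11 sphere at (2, 5) slices to a regular 16-gon of circumradius 8.102 (√(r²−h²) with h=7.44 from center) (area = (16/2)·8.102²·sin(360°/16) = 200.97 mm²); After the difference (first − rest): starting from the 10.5×14.5 cube (152.25 mm²), the r=11 sphere at (2, 5) partially overlaps it — only the 113.23 mm² overlap (of its 200.97 mm²) is removed, clipping the outline — area = 39.02 mm²; (rotated 70° about Z; rotation is an isometry so areas/perimeters/island counts are preserved). So its area = 39.02 mm². Layer 9 (z = 2.88): the cube is present — its section is the full 10.5×14.5 rectangle (area 152.25 mm²); the cone at (6, 4.5) is absent (z outside [7.5, 14.5]); the sphere at (4, 12.5) does not reach this height (|z−center|=4.880 > r=4.5); the r=11 sphere at (2, 5) slices to a regular 16-gon of circumradius 9.858 (√(r²−h²) with h=4.88 from center) (area = (16/2)·9.858²·sin(360°/16) = 297.53 mm²); Taking the first minus the rest: starting from the 10.5×14.5 cube (152.25 mm²), the r=11 sphere at (2, 5) partially overlaps it — only the 141.54 mm² overlap (of its 297.53 mm²) is removed, clipping the outline — area = 10.71 mm²; (rotated 70° about Z; rotation is an isometry so areas/perimeters/island counts are preserved). So its area = 10.71 mm². Layer 17 is larger (39.02 vs 10.71 mm²).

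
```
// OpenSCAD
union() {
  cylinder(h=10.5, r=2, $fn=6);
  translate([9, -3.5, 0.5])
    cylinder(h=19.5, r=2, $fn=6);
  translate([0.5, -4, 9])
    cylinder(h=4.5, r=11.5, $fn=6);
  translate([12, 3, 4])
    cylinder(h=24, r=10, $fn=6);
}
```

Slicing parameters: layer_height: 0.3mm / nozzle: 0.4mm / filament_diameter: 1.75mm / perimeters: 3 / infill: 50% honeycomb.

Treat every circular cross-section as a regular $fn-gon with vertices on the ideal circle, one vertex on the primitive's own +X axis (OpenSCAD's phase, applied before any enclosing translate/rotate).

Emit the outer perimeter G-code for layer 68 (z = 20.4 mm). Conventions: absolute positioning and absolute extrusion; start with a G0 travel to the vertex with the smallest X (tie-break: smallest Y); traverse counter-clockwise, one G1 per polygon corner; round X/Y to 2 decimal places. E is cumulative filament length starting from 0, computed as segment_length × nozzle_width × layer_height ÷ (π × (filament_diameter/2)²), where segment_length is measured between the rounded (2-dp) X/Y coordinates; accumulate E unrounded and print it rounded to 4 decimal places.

At z = 20.4 mm: the cylinder does not reach this height (z outside [0, 10.5]); the cylinder at (9, -3.5) is absent (z outside [0.5, 20]); the cylinder at (0.5, -4) does not reach this height (z outside [9, 13.5]); the r=10 cylinder at (12, 3) contributes a regular 6-gon of circumradius 10; Taking the union: only the r=10 cylinder at (12, 3) is present, so the union is just that shape — 1 connected region. The outline is a single polygon with 6 vertices. Extrusion per mm of travel: 0.4 × 0.3 / (π × 0.875²) = 0.049890. Accumulating E over each segment gives final E = 2.9934.

G0 X2.00 Y3.00 Z20.40
G1 X7.00 Y-5.66 E0.4989
G1 X17.00 Y-5.66 E0.9978
G1 X22.00 Y3.00 E1.4967
G1 X17.00 Y11.66 E1.9956
G1 X7.00 Y11.66 E2.4945
G1 X2.00 Y3.00 E2.9934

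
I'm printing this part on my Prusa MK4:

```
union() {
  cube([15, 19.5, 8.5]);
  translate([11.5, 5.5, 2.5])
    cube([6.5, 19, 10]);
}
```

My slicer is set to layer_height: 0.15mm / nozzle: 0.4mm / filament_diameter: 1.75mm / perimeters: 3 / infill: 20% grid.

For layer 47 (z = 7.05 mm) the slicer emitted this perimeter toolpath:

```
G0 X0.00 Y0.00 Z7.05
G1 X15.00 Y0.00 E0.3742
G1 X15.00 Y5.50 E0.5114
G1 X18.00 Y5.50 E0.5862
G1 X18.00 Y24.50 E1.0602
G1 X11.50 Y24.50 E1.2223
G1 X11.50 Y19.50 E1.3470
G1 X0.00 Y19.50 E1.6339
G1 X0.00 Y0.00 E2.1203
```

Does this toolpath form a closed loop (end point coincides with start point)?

Start point (G0): (0.00, 0.00). End point (last G1): the path returns to the start — closed.

yes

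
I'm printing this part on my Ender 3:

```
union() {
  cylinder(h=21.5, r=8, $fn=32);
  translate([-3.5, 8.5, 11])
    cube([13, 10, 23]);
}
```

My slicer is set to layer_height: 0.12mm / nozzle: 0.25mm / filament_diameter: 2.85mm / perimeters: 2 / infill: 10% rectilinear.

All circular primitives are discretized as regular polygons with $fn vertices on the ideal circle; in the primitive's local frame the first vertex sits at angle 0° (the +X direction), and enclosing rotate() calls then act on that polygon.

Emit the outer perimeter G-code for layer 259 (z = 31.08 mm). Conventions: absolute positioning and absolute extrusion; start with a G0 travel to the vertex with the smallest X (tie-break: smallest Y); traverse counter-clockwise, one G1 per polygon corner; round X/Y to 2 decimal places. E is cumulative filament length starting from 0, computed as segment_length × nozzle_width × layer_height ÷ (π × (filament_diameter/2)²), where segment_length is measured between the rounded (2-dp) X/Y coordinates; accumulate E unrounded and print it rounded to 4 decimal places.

G0 X-3.50 Y8.50 Z31.08
G1 X9.50 Y8.50 E0.0611
G1 X9.50 Y18.50 E0.1082
G1 X-3.50 Y18.50 E0.1693
G1 X-3.50 Y8.50 E0.2163

At z = 31.08 mm: the cylinder is not intersected at this z (z outside [0, 21.5]); the cube at (-3.5, 8.5) is present — its section is the full 13×10 rectangle; Combining (union): only the 13×10 cube at (-3.5, 8.5) is present, so the union is just that shape — 1 connected region. The outline is a single polygon with 4 vertices. Extrusion per mm of travel: 0.25 × 0.12 / (π × 1.425²) = 0.004703. Accumulating E over each segment gives final E = 0.2163.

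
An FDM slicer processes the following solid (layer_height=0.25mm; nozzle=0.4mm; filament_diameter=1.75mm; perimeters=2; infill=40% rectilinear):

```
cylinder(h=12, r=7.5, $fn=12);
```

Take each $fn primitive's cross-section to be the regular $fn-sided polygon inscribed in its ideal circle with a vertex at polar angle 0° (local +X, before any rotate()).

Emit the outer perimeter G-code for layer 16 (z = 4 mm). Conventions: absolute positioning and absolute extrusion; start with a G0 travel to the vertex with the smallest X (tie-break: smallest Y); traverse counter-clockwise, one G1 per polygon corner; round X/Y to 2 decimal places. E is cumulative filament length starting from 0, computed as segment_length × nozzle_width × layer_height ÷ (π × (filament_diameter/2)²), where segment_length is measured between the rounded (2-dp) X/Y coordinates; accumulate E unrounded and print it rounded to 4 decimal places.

G0 X-7.50 Y0.00 Z4.00
G1 X-6.50 Y-3.75 E0.1614
G1 X-3.75 Y-6.50 E0.3230
G1 X0.00 Y-7.50 E0.4844
G1 X3.75 Y-6.50 E0.6458
G1 X6.50 Y-3.75 E0.8074
G1 X7.50 Y0.00 E0.9688
G1 X6.50 Y3.75 E1.1302
G1 X3.75 Y6.50 E1.2918
G1 X0.00 Y7.50 E1.4532
G1 X-3.75 Y6.50 E1.6146
G1 X-6.50 Y3.75 E1.7762
G1 X-7.50 Y0.00 E1.9376

At z = 4 mm: the cylinder: section is a regular 12-gon, circumradius r=7.5. The outline is a single polygon with 12 vertices. Extrusion per mm of travel: 0.4 × 0.25 / (π × 0.875²) = 0.041575. Accumulating E over each segment gives final E = 1.9376.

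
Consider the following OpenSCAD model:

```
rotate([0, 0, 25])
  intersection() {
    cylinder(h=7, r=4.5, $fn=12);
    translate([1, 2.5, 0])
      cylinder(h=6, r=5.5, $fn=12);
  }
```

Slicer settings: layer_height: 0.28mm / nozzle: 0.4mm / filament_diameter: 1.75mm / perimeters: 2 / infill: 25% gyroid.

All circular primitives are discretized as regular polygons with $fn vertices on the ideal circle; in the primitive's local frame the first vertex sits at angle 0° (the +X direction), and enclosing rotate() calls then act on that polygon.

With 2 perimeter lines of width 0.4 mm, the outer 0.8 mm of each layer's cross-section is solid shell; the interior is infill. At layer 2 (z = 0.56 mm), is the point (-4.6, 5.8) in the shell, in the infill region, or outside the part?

outside

At z = 0.56 mm: the cylinder: section is a regular 12-gon, circumradius r=4.5; the r=5.5 cylinder at (1, 2.5) gives a regular 12-gon of circumradius 5.5 (constant along its height); After intersecting: the r=5.5 cylinder at (1, 2.5) partially overlaps the r=4.5 cylinder; clipping to the common part keeps 47.97 mm² — 1 connected region; (rotated 25° about Z; rotation is an isometry so areas/perimeters/island counts are preserved). Overall, the cross-section is a single solid region. Undo the 25° rotation: the query point maps to (-1.718, 7.201) in the un-rotated model frame. The nearest boundary edge runs (-2.25, 3.90)→(0.00, 4.50); distance from the point to it = 3.05 mm. The point is not inside any of the regions above, so it lies outside the cross-section (3.05 mm from the nearest boundary).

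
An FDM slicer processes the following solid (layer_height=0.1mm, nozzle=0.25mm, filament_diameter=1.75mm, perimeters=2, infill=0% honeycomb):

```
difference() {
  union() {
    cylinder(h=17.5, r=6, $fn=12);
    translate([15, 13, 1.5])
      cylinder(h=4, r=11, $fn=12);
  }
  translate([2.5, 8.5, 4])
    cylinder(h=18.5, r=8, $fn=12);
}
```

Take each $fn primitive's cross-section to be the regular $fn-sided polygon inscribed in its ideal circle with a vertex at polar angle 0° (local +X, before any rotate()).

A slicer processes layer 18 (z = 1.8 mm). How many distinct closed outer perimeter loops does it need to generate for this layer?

At z = 1.8 mm: the cylinder: section is a regular 12-gon, circumradius r=6; the r=11 cylinder at (15, 13) contributes a regular 12-gon of circumradius 11; Combining (union): the 2 present regions are separate (no shared area or edge), so areas and boundary lengths simply add and each stays a separate island — 2 connected regions; the cylinder at (2.5, 8.5) does not reach this height (z outside [4, 22.5]); Subtracting the remaining from the first: none of the subtracted shapes is present at this height, so that combined region is unchanged — 2 connected regions. The result has 2 disconnected regions.

2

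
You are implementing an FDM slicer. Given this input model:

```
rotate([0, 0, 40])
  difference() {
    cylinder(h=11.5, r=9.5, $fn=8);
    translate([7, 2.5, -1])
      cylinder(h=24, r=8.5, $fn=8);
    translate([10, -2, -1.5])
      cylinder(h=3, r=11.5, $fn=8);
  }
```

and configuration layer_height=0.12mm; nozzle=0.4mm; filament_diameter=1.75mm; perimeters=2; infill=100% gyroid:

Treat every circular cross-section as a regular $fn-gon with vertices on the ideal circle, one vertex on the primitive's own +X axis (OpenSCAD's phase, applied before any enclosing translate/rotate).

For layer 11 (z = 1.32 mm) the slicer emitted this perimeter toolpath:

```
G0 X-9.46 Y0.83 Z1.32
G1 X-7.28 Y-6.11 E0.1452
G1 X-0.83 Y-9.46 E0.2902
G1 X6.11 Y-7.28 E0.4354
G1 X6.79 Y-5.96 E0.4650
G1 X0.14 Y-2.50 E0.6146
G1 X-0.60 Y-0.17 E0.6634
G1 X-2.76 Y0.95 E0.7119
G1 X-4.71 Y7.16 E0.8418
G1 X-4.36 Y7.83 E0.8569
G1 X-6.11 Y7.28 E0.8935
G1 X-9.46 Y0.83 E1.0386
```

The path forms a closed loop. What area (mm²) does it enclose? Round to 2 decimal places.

122.37 mm²

Apply the shoelace formula to the sequence of (X, Y) vertices; enclosed area = 122.37 mm².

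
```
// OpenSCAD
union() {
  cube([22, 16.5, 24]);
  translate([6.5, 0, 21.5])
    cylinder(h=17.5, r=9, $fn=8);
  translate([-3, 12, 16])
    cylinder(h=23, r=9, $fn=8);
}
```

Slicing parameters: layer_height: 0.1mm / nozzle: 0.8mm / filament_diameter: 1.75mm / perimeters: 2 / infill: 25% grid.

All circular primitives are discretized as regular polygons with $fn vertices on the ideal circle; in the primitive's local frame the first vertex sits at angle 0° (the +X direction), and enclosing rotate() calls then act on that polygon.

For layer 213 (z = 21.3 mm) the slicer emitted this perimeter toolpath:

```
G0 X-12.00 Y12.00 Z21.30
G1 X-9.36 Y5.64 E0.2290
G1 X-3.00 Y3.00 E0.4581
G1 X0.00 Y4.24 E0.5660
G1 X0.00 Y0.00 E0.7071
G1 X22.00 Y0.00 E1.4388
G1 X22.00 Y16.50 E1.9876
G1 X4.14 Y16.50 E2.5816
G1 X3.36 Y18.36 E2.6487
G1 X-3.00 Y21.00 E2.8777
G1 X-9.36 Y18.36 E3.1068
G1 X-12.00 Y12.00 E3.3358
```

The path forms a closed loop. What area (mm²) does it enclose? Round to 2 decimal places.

Apply the shoelace formula to the sequence of (X, Y) vertices; enclosed area = 537.07 mm².

537.07 mm²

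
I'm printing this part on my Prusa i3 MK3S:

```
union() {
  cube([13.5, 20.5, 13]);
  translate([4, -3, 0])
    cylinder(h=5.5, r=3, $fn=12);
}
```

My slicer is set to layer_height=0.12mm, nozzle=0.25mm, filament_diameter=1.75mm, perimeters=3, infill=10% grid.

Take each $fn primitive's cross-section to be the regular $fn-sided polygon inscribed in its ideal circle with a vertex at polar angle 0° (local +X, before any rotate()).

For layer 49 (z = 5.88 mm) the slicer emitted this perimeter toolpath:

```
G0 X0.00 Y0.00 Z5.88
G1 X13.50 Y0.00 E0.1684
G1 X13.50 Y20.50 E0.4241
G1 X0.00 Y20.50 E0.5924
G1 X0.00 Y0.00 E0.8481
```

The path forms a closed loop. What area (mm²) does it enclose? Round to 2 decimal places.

Apply the shoelace formula to the sequence of (X, Y) vertices; enclosed area = 276.75 mm².

276.75 mm²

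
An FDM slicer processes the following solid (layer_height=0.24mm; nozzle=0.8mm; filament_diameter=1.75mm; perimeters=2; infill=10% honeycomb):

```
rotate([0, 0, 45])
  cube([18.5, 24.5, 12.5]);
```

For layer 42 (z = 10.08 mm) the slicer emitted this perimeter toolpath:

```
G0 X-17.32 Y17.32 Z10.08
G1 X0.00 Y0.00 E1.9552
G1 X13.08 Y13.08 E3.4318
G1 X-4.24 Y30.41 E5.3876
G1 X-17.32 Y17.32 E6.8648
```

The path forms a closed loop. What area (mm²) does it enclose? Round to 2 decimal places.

Apply the shoelace formula to the sequence of (X, Y) vertices; enclosed area = 453.24 mm².

453.24 mm²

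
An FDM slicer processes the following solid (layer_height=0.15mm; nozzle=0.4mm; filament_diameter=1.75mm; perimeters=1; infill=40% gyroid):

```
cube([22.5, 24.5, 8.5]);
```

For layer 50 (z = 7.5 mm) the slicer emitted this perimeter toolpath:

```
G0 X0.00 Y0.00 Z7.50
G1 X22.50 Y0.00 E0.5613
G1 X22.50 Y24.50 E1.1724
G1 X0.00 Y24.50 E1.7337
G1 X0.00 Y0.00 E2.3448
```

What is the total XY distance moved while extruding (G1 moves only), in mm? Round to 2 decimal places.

94.00 mm

Sum the Euclidean lengths of each G1 segment: total = 94.00 mm.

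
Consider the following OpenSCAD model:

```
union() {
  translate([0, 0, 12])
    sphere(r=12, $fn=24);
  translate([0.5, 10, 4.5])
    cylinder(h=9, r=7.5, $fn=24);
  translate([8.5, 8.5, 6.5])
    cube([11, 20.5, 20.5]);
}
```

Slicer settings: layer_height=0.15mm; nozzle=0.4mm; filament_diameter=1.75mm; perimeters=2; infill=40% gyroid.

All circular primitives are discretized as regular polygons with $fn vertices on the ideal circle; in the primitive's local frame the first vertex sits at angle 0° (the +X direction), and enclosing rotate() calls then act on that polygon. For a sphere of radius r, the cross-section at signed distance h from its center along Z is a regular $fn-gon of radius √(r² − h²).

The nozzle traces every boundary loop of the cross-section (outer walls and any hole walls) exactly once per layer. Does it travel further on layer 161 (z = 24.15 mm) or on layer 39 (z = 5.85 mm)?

layer 39 (z = 5.85 mm)

Layer 161 (z = 24.15): the sphere is not intersected at this z (|z−center|=12.150 > r=12); the cylinder at (0.5, 10) is absent (z outside [4.5, 13.5]); the 11×20.5 cube at (8.5, 8.5) contributes its full rectangle (perimeter 63.00 mm); Taking the union: only the 11×20.5 cube at (8.5, 8.5) is present, so the union is just that shape — boundary = 63.00 mm. So its perimeter = 63.00 mm. Layer 39 (z = 5.85): the r=12 sphere contributes a regular 24-gon of circumradius √(12²−6.15²) = 10.304 (perimeter = 2·24·10.304·sin(180°/24) = 64.56 mm); the r=7.5 cylinder at (0.5, 10) contributes a regular 24-gon of circumradius 7.5 (perimeter = 2·24·7.500·sin(180°/24) = 46.99 mm); the cube at (8.5, 8.5) is absent (z outside [6.5, 27]); Merging all regions: the regions partially overlap (shared area 76.91 mm²), so the edge portions inside another operand are dropped and the merged outline is re-measured after clipping — boundary = 77.76 mm. So its perimeter = 77.76 mm. Layer 39 is larger (77.76 vs 63.00 mm).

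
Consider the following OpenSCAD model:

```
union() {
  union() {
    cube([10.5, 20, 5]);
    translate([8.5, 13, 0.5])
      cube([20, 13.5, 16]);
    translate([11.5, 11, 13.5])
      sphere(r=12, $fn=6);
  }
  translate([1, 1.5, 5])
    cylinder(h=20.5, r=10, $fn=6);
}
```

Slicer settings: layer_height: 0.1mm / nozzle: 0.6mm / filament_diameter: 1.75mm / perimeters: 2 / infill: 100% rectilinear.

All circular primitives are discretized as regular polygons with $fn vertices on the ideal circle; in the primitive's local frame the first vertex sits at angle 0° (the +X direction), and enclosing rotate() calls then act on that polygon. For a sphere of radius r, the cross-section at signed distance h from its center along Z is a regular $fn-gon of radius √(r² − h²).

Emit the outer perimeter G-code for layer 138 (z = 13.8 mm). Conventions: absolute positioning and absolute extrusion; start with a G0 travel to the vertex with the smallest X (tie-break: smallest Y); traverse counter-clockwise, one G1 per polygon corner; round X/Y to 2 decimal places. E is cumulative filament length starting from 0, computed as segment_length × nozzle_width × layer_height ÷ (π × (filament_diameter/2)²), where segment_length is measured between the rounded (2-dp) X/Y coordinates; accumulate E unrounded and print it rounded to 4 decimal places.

At z = 13.8 mm: the cube is not intersected at this z (z outside [0, 5]); the cube at (8.5, 13) is present — its section is the full 20×13.5 rectangle; the r=12 sphere at (11.5, 11) contributes a regular 6-gon of circumradius √(12²−0.3²) = 11.996; Taking the union: the regions partially overlap (shared area 95.80 mm²), so overlapping operands fuse into one piece — 1 connected region; the r=10 cylinder at (1, 1.5) contributes a regular 6-gon of circumradius 10; Taking the union: the regions partially overlap (shared area 56.95 mm²), so overlapping operands fuse into one piece — 1 connected region. The outline is a single polygon with 15 vertices. Extrusion per mm of travel: 0.6 × 0.1 / (π × 0.875²) = 0.024945. Accumulating E over each segment gives final E = 3.1187.

G0 X-9.00 Y1.50 Z13.80
G1 X-4.00 Y-7.16 E0.2494
G1 X6.00 Y-7.16 E0.4989
G1 X10.49 Y0.61 E0.7228
G1 X17.50 Y0.61 E0.8976
G1 X23.50 Y11.00 E1.1969
G1 X22.34 Y13.00 E1.2546
G1 X28.50 Y13.00 E1.4082
G1 X28.50 Y26.50 E1.7450
G1 X8.50 Y26.50 E2.2439
G1 X8.50 Y21.39 E2.3714
G1 X5.50 Y21.39 E2.4462
G1 X-0.50 Y11.00 E2.7455
G1 X-0.01 Y10.16 E2.7698
G1 X-4.00 Y10.16 E2.8693
G1 X-9.00 Y1.50 E3.1187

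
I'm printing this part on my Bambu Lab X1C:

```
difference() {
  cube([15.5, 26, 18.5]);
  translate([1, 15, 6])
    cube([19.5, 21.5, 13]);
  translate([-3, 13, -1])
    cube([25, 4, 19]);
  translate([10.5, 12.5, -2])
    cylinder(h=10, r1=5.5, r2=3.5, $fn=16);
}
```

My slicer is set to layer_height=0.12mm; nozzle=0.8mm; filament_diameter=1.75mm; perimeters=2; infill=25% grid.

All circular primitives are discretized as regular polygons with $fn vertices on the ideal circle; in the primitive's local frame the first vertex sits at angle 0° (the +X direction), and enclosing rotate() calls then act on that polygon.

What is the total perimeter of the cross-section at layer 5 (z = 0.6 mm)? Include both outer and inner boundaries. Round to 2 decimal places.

At z = 0.6 mm: the cube (footprint 15.5×26) is included at this height (perimeter 83.00 mm); the cube at (1, 15) does not reach this height (z outside [6, 19]); the cube at (-3, 13) is present — its section is the full 25×4 rectangle (perimeter 58.00 mm); the cone at (10.5, 12.5): at t=0.260 of its height the radius interpolates to r₁+(r₂−r₁)t = 4.980, giving a regular 16-gon of that circumradius (perimeter = 2·16·4.980·sin(180°/16) = 31.09 mm); Subtracting the remaining from the first: starting from the 15.5×26 cube, the 25×4 cube at (-3, 13) partially overlaps it — only the 62.00 mm² overlap (of its 100.00 mm²) is removed, clipping the outline; the cone at (10.5, 12.5) partially overlaps it — only the 44.02 mm² overlap (of its 75.93 mm²) is removed, clipping the outline — boundary = 112.94 mm. Overall, the cross-section has 2 separate islands. Total boundary length (outer) = 112.94 mm.

112.94 mm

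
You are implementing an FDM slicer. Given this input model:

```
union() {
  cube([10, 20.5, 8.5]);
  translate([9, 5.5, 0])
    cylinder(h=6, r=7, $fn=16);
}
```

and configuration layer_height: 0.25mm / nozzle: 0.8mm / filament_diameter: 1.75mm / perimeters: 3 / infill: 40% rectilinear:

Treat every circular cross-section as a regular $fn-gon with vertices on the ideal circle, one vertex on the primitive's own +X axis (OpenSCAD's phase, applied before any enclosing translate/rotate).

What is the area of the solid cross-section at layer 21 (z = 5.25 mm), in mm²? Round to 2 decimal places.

271.61 mm²

At z = 5.25 mm: the 10×20.5 cube contributes its full rectangle (area 205.00 mm²); the r=7 cylinder at (9, 5.5) contributes a regular 16-gon of circumradius 7 (area = (16/2)·7.000²·sin(360°/16) = 150.01 mm²); Taking the union: the regions partially overlap — summed areas 355.01 mm² minus the doubly-counted overlap 83.40 mm² gives 271.61 mm² — area = 271.61 mm². Overall, the cross-section is a single solid region. Net area = 271.61 mm².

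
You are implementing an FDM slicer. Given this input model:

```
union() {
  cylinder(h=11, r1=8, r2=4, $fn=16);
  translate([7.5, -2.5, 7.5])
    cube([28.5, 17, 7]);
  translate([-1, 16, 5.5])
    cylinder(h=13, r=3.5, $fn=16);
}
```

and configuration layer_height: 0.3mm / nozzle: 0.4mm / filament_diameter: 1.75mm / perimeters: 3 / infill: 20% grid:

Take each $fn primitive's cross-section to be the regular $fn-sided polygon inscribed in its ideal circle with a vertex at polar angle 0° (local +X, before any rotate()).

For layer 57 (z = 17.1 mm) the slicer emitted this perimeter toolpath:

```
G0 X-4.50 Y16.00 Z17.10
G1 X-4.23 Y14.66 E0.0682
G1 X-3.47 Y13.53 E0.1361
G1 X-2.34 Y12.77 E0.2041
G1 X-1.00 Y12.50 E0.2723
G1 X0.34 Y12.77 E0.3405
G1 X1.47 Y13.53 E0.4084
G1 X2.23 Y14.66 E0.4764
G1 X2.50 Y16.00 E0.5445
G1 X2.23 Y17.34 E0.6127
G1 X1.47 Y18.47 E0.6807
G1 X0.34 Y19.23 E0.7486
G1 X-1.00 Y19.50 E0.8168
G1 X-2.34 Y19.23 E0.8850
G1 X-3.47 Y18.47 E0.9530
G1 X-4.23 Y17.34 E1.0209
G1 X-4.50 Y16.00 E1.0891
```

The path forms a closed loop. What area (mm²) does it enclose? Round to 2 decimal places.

Apply the shoelace formula to the sequence of (X, Y) vertices; enclosed area = 37.43 mm².

37.43 mm²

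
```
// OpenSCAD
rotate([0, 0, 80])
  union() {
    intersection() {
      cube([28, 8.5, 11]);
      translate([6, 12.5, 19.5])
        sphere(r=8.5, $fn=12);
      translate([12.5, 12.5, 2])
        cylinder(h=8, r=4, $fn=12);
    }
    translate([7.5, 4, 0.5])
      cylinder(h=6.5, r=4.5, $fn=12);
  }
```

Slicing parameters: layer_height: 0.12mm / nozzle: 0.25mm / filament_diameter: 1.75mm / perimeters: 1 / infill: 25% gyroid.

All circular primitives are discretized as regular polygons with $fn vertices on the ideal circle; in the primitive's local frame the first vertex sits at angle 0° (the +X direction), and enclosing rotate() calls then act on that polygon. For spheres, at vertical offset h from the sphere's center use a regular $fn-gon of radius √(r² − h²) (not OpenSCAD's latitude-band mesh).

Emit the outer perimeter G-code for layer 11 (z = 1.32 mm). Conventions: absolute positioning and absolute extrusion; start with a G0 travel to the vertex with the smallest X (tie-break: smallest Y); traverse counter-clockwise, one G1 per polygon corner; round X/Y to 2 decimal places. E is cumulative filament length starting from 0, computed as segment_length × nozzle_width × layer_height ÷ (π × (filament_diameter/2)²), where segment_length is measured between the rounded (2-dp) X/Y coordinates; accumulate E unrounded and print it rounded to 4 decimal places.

At z = 1.32 mm: the cube is present — its section is the full 28×8.5 rectangle; the sphere at (6, 12.5) is absent (|z−center|=18.180 > r=8.5); the cylinder at (12.5, 12.5) is not intersected at this z (z outside [2, 10]); Taking the intersection: at least one operand is absent at this height, so nothing remains; the r=4.5 cylinder at (7.5, 4) contributes a regular 12-gon of circumradius 4.5; Taking the union: only the r=4.5 cylinder at (7.5, 4) is present, so the union is just that shape — 1 connected region; (whole slice rotated 80° about Z — lengths, areas and connectivity unchanged). The outline is a single polygon with 12 vertices. Extrusion per mm of travel: 0.25 × 0.12 / (π × 0.875²) = 0.012473. Accumulating E over each segment gives final E = 0.3486.

G0 X-7.07 Y8.86 Z1.32
G1 X-6.87 Y6.54 E0.0290
G1 X-5.53 Y4.63 E0.0581
G1 X-3.42 Y3.65 E0.0872
G1 X-1.10 Y3.85 E0.1162
G1 X0.81 Y5.19 E0.1453
G1 X1.79 Y7.30 E0.1743
G1 X1.59 Y9.62 E0.2034
G1 X0.26 Y11.53 E0.2324
G1 X-1.86 Y12.51 E0.2615
G1 X-4.18 Y12.31 E0.2906
G1 X-6.08 Y10.97 E0.3196
G1 X-7.07 Y8.86 E0.3486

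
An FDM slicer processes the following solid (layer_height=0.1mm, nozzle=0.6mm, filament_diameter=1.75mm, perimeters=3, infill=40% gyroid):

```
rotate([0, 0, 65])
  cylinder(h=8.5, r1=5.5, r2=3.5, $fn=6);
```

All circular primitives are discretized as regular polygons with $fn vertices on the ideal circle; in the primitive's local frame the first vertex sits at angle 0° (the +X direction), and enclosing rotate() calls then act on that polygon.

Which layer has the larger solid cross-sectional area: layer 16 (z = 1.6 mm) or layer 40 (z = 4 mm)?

layer 16 (z = 1.6 mm)

Layer 16 (z = 1.6): the cone (r1=5.5→r2=3.5) has section circumradius 5.124 here — a regular 6-gon (area = (6/2)·5.124²·sin(360°/6) = 68.20 mm²); (rotated 65° about Z; rotation is an isometry so areas/perimeters/island counts are preserved). So its area = 68.20 mm². Layer 40 (z = 4): the cone contributes a regular 6-gon of circumradius 4.559 (interpolated between r1=5.5 and r2=3.5 at t=0.471) (area = (6/2)·4.559²·sin(360°/6) = 54.00 mm²); (whole slice rotated 65° about Z — lengths, areas and connectivity unchanged). So its area = 54.00 mm². Layer 16 is larger (68.20 vs 54.00 mm²).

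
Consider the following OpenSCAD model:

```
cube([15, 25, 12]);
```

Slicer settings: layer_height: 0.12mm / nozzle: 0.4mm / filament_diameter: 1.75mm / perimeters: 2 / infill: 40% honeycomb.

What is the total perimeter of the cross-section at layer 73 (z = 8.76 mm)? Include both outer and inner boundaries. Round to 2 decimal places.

At z = 8.76 mm: the cube (footprint 15×25) is included at this height (perimeter 80.00 mm). Overall, the cross-section is a single solid region. Total boundary length (outer) = 80.00 mm.

80.00 mm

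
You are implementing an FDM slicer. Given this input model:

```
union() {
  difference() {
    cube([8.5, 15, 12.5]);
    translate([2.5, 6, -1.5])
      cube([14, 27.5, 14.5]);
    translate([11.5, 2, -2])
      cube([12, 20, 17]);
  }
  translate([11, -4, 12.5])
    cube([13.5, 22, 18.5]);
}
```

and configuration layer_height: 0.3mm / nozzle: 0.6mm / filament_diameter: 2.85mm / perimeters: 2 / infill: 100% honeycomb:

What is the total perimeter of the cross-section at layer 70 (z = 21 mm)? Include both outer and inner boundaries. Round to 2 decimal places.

At z = 21 mm: the cube does not reach this height (z outside [0, 12.5]); the cube at (2.5, 6) is not intersected at this z (z outside [-1.5, 13]); the cube at (11.5, 2) is not intersected at this z (z outside [-2, 15]); After the difference (first − rest): the first operand is absent here, so nothing remains; the cube at (11, -4) (footprint 13.5×22) is included at this height (perimeter 71.00 mm); Merging all regions: only the 13.5×22 cube at (11, -4) is present, so the union is just that shape — boundary = 71.00 mm. Overall, the cross-section is a single solid region. Total boundary length (outer) = 71.00 mm.

71.00 mm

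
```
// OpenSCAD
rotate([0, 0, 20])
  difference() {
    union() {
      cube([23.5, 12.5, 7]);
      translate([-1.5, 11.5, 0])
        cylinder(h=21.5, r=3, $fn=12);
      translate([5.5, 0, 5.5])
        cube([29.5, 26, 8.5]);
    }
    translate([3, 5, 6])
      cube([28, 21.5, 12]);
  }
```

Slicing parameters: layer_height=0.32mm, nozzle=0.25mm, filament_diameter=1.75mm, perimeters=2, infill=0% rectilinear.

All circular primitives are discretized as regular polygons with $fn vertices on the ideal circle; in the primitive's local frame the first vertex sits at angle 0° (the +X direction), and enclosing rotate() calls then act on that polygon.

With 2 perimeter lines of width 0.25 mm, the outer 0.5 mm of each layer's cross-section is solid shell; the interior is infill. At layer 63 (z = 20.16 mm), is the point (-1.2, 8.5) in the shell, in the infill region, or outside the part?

outside

At z = 20.16 mm: the cube is absent (z outside [0, 7]); the r=3 cylinder at (-1.5, 11.5) gives a regular 12-gon of circumradius 3 (constant along its height); the cube at (5.5, 0) is absent (z outside [5.5, 14]); Taking the union: only the r=3 cylinder at (-1.5, 11.5) is present, so the union is just that shape — 1 connected region; the cube at (3, 5) does not reach this height (z outside [6, 18]); Subtracting the remaining from the first: none of the subtracted shapes is present at this height, so the result so far is unchanged — 1 connected region; (whole slice rotated 20° about Z — lengths, areas and connectivity unchanged). Overall, the cross-section is a single solid region. Undo the 20° rotation: the query point maps to (1.780, 8.398) in the un-rotated model frame. The nearest boundary edge runs (0.00, 8.90)→(1.10, 10.00); distance from the point to it = 1.61 mm. The point is not inside any of the regions above, so it lies outside the cross-section (1.61 mm from the nearest boundary).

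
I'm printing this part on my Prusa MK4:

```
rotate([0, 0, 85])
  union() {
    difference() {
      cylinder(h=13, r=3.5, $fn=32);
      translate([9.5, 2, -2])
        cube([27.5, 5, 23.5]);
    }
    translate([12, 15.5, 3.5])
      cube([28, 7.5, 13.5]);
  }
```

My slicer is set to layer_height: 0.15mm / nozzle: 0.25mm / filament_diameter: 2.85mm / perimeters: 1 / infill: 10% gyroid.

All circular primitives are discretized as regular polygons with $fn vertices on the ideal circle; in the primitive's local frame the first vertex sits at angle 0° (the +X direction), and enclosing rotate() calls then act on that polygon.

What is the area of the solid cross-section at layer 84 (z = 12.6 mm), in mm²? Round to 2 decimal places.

248.24 mm²

At z = 12.6 mm: the r=3.5 cylinder contributes a regular 32-gon of circumradius 3.5 (area = (32/2)·3.500²·sin(360°/32) = 38.24 mm²); the cube at (9.5, 2) is present — its section is the full 27.5×5 rectangle (area 137.50 mm²); Taking the first minus the rest: starting from the r=3.5 cylinder (38.24 mm²), the 27.5×5 cube at (9.5, 2) misses the remaining region (no effect) — area = 38.24 mm²; the cube at (12, 15.5) (footprint 28×7.5) is included at this height (area 210.00 mm²); Taking the union: the 2 present regions are separate (no shared area or edge), so areas and boundary lengths simply add and each stays a separate island — area = 248.24 mm²; (whole slice rotated 85° about Z — lengths, areas and connectivity unchanged). Overall, the cross-section has 2 separate islands. Net area = 248.24 mm².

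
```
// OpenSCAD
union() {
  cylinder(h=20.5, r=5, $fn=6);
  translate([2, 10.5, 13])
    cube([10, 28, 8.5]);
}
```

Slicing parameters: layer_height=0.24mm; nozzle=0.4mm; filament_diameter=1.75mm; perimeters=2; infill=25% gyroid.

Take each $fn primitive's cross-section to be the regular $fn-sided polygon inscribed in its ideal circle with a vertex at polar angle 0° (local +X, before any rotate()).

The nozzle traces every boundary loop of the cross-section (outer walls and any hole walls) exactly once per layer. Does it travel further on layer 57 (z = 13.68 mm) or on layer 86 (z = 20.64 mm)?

layer 57 (z = 13.68 mm)

Layer 57 (z = 13.68): the cylinder: section is a regular 6-gon, circumradius r=5 (perimeter = 2·6·5.000·sin(180°/6) = 30.00 mm); the 10×28 cube at (2, 10.5) contributes its full rectangle (perimeter 76.00 mm); Taking the union: the 2 present regions are separate (no shared area or edge), so areas and boundary lengths simply add and each stays a separate island — boundary = 106.00 mm. So its perimeter = 106.00 mm. Layer 86 (z = 20.64): the cylinder is absent (z outside [0, 20.5]); the cube at (2, 10.5) is present — its section is the full 10×28 rectangle (perimeter 76.00 mm); Merging all regions: only the 10×28 cube at (2, 10.5) is present, so the union is just that shape — boundary = 76.00 mm. So its perimeter = 76.00 mm. Layer 57 is larger (106.00 vs 76.00 mm).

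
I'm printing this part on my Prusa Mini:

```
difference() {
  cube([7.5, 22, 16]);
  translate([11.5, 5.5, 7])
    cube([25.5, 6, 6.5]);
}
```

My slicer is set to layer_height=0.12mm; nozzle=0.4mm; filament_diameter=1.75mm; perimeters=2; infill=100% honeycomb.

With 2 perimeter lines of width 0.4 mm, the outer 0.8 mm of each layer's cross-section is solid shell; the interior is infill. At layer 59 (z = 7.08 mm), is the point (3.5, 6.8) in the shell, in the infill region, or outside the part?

infill

At z = 7.08 mm: the 7.5×22 cube contributes its full rectangle; the 25.5×6 cube at (11.5, 5.5) contributes its full rectangle; Taking the first minus the rest: starting from the 7.5×22 cube, the 25.5×6 cube at (11.5, 5.5) misses the remaining region (no effect) — 1 connected region. Overall, the cross-section is a single solid region. The nearest boundary edge runs (0.00, 0.00)→(0.00, 22.00); distance from the point to it = 3.50 mm. The point is inside the cross-section and 3.50 mm from the nearest boundary — more than the 0.8 mm shell width (2 × 0.4), so it's in the infill interior.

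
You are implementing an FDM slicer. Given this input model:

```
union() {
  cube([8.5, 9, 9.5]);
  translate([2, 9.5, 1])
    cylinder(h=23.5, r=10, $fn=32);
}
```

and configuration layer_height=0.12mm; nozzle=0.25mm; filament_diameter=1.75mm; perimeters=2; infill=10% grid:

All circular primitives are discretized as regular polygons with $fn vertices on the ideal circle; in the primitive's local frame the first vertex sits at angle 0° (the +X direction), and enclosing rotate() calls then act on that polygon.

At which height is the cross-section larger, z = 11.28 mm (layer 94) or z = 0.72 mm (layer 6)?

Layer 94 (z = 11.28): the cube does not reach this height (z outside [0, 9.5]); the cylinder at (2, 9.5): section is a regular 32-gon, circumradius r=10 (area = (32/2)·10.000²·sin(360°/32) = 312.14 mm²); Combining (union): only the r=10 cylinder at (2, 9.5) is present, so the union is just that shape — area = 312.14 mm². So its area = 312.14 mm². Layer 6 (z = 0.72): the cube is present — its section is the full 8.5×9 rectangle (area 76.50 mm²); the cylinder at (2, 9.5) does not reach this height (z outside [1, 24.5]); Merging all regions: only the 8.5×9 cube is present, so the union is just that shape — area = 76.50 mm². So its area = 76.50 mm². Layer 94 is larger (312.14 vs 76.50 mm²).

layer 94 (z = 11.28 mm)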